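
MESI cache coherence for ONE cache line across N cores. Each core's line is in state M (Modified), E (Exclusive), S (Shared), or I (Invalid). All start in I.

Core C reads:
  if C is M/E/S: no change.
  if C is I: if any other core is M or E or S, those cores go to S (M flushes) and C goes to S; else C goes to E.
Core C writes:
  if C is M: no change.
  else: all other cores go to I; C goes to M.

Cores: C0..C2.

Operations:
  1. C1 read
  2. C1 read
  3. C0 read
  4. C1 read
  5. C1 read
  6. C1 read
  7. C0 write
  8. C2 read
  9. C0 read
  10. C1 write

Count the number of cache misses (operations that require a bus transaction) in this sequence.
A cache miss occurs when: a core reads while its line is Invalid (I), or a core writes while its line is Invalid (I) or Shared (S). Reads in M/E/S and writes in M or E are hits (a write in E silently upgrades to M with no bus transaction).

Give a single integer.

Answer: 5

Derivation:
Op 1: C1 read [C1 read from I: no other sharers -> C1=E (exclusive)] -> [I,E,I] [MISS #1: read from I]
Op 2: C1 read [C1 read: already in E, no change] -> [I,E,I] [hit: read from E]
Op 3: C0 read [C0 read from I: others=['C1=E'] -> C0=S, others downsized to S] -> [S,S,I] [MISS #2: read from I]
Op 4: C1 read [C1 read: already in S, no change] -> [S,S,I] [hit: read from S]
Op 5: C1 read [C1 read: already in S, no change] -> [S,S,I] [hit: read from S]
Op 6: C1 read [C1 read: already in S, no change] -> [S,S,I] [hit: read from S]
Op 7: C0 write [C0 write: invalidate ['C1=S'] -> C0=M] -> [M,I,I] [MISS #3: write from S]
Op 8: C2 read [C2 read from I: others=['C0=M'] -> C2=S, others downsized to S] -> [S,I,S] [MISS #4: read from I]
Op 9: C0 read [C0 read: already in S, no change] -> [S,I,S] [hit: read from S]
Op 10: C1 write [C1 write: invalidate ['C0=S', 'C2=S'] -> C1=M] -> [I,M,I] [MISS #5: write from I]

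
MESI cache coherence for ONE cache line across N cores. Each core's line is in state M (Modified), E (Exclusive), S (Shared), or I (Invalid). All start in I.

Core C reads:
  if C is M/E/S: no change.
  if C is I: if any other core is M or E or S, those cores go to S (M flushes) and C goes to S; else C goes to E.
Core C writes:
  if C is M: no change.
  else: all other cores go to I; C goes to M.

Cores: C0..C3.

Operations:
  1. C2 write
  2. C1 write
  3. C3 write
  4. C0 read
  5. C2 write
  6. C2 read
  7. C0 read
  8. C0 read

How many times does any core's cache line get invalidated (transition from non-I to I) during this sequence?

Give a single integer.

Op 1: C2 write [C2 write: invalidate none -> C2=M] -> [I,I,M,I] (invalidations this op: 0; running total: 0)
Op 2: C1 write [C1 write: invalidate ['C2=M'] -> C1=M] -> [I,M,I,I] (invalidations this op: 1; running total: 1)
Op 3: C3 write [C3 write: invalidate ['C1=M'] -> C3=M] -> [I,I,I,M] (invalidations this op: 1; running total: 2)
Op 4: C0 read [C0 read from I: others=['C3=M'] -> C0=S, others downsized to S] -> [S,I,I,S] (invalidations this op: 0; running total: 2)
Op 5: C2 write [C2 write: invalidate ['C0=S', 'C3=S'] -> C2=M] -> [I,I,M,I] (invalidations this op: 2; running total: 4)
Op 6: C2 read [C2 read: already in M, no change] -> [I,I,M,I] (invalidations this op: 0; running total: 4)
Op 7: C0 read [C0 read from I: others=['C2=M'] -> C0=S, others downsized to S] -> [S,I,S,I] (invalidations this op: 0; running total: 4)
Op 8: C0 read [C0 read: already in S, no change] -> [S,I,S,I] (invalidations this op: 0; running total: 4)

Answer: 4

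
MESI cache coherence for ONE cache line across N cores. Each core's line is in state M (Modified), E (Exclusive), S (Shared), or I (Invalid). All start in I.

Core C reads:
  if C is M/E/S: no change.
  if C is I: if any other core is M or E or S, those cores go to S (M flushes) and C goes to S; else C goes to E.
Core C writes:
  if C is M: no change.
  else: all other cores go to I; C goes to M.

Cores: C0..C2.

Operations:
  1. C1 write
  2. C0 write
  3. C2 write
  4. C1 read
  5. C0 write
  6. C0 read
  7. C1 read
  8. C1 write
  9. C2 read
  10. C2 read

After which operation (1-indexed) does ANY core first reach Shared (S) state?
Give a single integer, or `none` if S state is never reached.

Op 1: C1 write [C1 write: invalidate none -> C1=M] -> [I,M,I]
Op 2: C0 write [C0 write: invalidate ['C1=M'] -> C0=M] -> [M,I,I]
Op 3: C2 write [C2 write: invalidate ['C0=M'] -> C2=M] -> [I,I,M]
Op 4: C1 read [C1 read from I: others=['C2=M'] -> C1=S, others downsized to S] -> [I,S,S]
  -> First S state at op 4; remaining ops need not be traced.

Answer: 4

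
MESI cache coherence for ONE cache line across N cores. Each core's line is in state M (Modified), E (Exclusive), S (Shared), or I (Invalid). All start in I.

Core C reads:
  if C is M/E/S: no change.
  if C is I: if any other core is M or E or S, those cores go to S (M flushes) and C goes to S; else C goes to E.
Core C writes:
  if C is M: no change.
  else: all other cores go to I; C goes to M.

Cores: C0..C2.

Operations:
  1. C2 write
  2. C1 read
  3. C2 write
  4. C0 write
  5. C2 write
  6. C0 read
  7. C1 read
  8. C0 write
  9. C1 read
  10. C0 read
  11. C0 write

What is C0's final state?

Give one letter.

Answer: M

Derivation:
Op 1: C2 write [C2 write: invalidate none -> C2=M] -> [I,I,M]
Op 2: C1 read [C1 read from I: others=['C2=M'] -> C1=S, others downsized to S] -> [I,S,S]
Op 3: C2 write [C2 write: invalidate ['C1=S'] -> C2=M] -> [I,I,M]
Op 4: C0 write [C0 write: invalidate ['C2=M'] -> C0=M] -> [M,I,I]
Op 5: C2 write [C2 write: invalidate ['C0=M'] -> C2=M] -> [I,I,M]
Op 6: C0 read [C0 read from I: others=['C2=M'] -> C0=S, others downsized to S] -> [S,I,S]
Op 7: C1 read [C1 read from I: others=['C0=S', 'C2=S'] -> C1=S, others downsized to S] -> [S,S,S]
Op 8: C0 write [C0 write: invalidate ['C1=S', 'C2=S'] -> C0=M] -> [M,I,I]
Op 9: C1 read [C1 read from I: others=['C0=M'] -> C1=S, others downsized to S] -> [S,S,I]
Op 10: C0 read [C0 read: already in S, no change] -> [S,S,I]
Op 11: C0 write [C0 write: invalidate ['C1=S'] -> C0=M] -> [M,I,I]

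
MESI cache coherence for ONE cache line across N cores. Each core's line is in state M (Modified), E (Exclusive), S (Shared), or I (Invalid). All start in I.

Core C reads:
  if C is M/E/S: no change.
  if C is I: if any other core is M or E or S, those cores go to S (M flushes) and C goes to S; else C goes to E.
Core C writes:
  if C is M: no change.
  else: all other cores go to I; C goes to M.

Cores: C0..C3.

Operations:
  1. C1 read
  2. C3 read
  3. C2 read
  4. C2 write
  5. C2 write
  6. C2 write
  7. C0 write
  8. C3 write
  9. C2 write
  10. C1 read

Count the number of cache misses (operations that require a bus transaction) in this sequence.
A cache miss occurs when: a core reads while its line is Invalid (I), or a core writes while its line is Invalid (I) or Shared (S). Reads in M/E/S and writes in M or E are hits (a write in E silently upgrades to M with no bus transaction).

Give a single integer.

Answer: 8

Derivation:
Op 1: C1 read [C1 read from I: no other sharers -> C1=E (exclusive)] -> [I,E,I,I] [MISS #1: read from I]
Op 2: C3 read [C3 read from I: others=['C1=E'] -> C3=S, others downsized to S] -> [I,S,I,S] [MISS #2: read from I]
Op 3: C2 read [C2 read from I: others=['C1=S', 'C3=S'] -> C2=S, others downsized to S] -> [I,S,S,S] [MISS #3: read from I]
Op 4: C2 write [C2 write: invalidate ['C1=S', 'C3=S'] -> C2=M] -> [I,I,M,I] [MISS #4: write from S]
Op 5: C2 write [C2 write: already M (modified), no change] -> [I,I,M,I] [hit: write from M]
Op 6: C2 write [C2 write: already M (modified), no change] -> [I,I,M,I] [hit: write from M]
Op 7: C0 write [C0 write: invalidate ['C2=M'] -> C0=M] -> [M,I,I,I] [MISS #5: write from I]
Op 8: C3 write [C3 write: invalidate ['C0=M'] -> C3=M] -> [I,I,I,M] [MISS #6: write from I]
Op 9: C2 write [C2 write: invalidate ['C3=M'] -> C2=M] -> [I,I,M,I] [MISS #7: write from I]
Op 10: C1 read [C1 read from I: others=['C2=M'] -> C1=S, others downsized to S] -> [I,S,S,I] [MISS #8: read from I]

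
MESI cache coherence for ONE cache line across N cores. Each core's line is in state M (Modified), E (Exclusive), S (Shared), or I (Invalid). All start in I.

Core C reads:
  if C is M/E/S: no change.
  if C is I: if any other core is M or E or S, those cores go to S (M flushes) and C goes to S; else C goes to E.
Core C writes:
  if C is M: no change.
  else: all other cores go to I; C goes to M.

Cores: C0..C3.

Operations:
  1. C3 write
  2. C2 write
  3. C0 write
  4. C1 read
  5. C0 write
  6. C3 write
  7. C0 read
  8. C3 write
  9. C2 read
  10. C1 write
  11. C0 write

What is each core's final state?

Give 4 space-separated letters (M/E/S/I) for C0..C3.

Op 1: C3 write [C3 write: invalidate none -> C3=M] -> [I,I,I,M]
Op 2: C2 write [C2 write: invalidate ['C3=M'] -> C2=M] -> [I,I,M,I]
Op 3: C0 write [C0 write: invalidate ['C2=M'] -> C0=M] -> [M,I,I,I]
Op 4: C1 read [C1 read from I: others=['C0=M'] -> C1=S, others downsized to S] -> [S,S,I,I]
Op 5: C0 write [C0 write: invalidate ['C1=S'] -> C0=M] -> [M,I,I,I]
Op 6: C3 write [C3 write: invalidate ['C0=M'] -> C3=M] -> [I,I,I,M]
Op 7: C0 read [C0 read from I: others=['C3=M'] -> C0=S, others downsized to S] -> [S,I,I,S]
Op 8: C3 write [C3 write: invalidate ['C0=S'] -> C3=M] -> [I,I,I,M]
Op 9: C2 read [C2 read from I: others=['C3=M'] -> C2=S, others downsized to S] -> [I,I,S,S]
Op 10: C1 write [C1 write: invalidate ['C2=S', 'C3=S'] -> C1=M] -> [I,M,I,I]
Op 11: C0 write [C0 write: invalidate ['C1=M'] -> C0=M] -> [M,I,I,I]

Answer: M I I I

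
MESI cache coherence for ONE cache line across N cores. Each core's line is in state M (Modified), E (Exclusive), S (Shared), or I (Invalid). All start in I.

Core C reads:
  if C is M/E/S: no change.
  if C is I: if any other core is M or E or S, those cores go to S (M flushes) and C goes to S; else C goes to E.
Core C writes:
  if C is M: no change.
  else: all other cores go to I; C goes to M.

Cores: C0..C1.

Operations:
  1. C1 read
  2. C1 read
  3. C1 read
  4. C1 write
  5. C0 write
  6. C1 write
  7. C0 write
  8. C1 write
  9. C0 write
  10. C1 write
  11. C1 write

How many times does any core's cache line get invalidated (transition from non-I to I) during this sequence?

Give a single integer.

Answer: 6

Derivation:
Op 1: C1 read [C1 read from I: no other sharers -> C1=E (exclusive)] -> [I,E] (invalidations this op: 0; running total: 0)
Op 2: C1 read [C1 read: already in E, no change] -> [I,E] (invalidations this op: 0; running total: 0)
Op 3: C1 read [C1 read: already in E, no change] -> [I,E] (invalidations this op: 0; running total: 0)
Op 4: C1 write [C1 write: invalidate none -> C1=M] -> [I,M] (invalidations this op: 0; running total: 0)
Op 5: C0 write [C0 write: invalidate ['C1=M'] -> C0=M] -> [M,I] (invalidations this op: 1; running total: 1)
Op 6: C1 write [C1 write: invalidate ['C0=M'] -> C1=M] -> [I,M] (invalidations this op: 1; running total: 2)
Op 7: C0 write [C0 write: invalidate ['C1=M'] -> C0=M] -> [M,I] (invalidations this op: 1; running total: 3)
Op 8: C1 write [C1 write: invalidate ['C0=M'] -> C1=M] -> [I,M] (invalidations this op: 1; running total: 4)
Op 9: C0 write [C0 write: invalidate ['C1=M'] -> C0=M] -> [M,I] (invalidations this op: 1; running total: 5)
Op 10: C1 write [C1 write: invalidate ['C0=M'] -> C1=M] -> [I,M] (invalidations this op: 1; running total: 6)
Op 11: C1 write [C1 write: already M (modified), no change] -> [I,M] (invalidations this op: 0; running total: 6)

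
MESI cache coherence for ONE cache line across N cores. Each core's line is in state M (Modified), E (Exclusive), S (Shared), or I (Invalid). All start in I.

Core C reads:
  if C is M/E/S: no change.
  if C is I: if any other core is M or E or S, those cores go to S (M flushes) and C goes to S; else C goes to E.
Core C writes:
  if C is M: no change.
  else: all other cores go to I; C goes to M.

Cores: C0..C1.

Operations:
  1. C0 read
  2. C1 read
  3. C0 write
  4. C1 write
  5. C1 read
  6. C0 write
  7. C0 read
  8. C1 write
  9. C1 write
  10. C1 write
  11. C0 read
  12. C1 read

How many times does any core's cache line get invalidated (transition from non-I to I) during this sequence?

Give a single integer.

Op 1: C0 read [C0 read from I: no other sharers -> C0=E (exclusive)] -> [E,I] (invalidations this op: 0; running total: 0)
Op 2: C1 read [C1 read from I: others=['C0=E'] -> C1=S, others downsized to S] -> [S,S] (invalidations this op: 0; running total: 0)
Op 3: C0 write [C0 write: invalidate ['C1=S'] -> C0=M] -> [M,I] (invalidations this op: 1; running total: 1)
Op 4: C1 write [C1 write: invalidate ['C0=M'] -> C1=M] -> [I,M] (invalidations this op: 1; running total: 2)
Op 5: C1 read [C1 read: already in M, no change] -> [I,M] (invalidations this op: 0; running total: 2)
Op 6: C0 write [C0 write: invalidate ['C1=M'] -> C0=M] -> [M,I] (invalidations this op: 1; running total: 3)
Op 7: C0 read [C0 read: already in M, no change] -> [M,I] (invalidations this op: 0; running total: 3)
Op 8: C1 write [C1 write: invalidate ['C0=M'] -> C1=M] -> [I,M] (invalidations this op: 1; running total: 4)
Op 9: C1 write [C1 write: already M (modified), no change] -> [I,M] (invalidations this op: 0; running total: 4)
Op 10: C1 write [C1 write: already M (modified), no change] -> [I,M] (invalidations this op: 0; running total: 4)
Op 11: C0 read [C0 read from I: others=['C1=M'] -> C0=S, others downsized to S] -> [S,S] (invalidations this op: 0; running total: 4)
Op 12: C1 read [C1 read: already in S, no change] -> [S,S] (invalidations this op: 0; running total: 4)

Answer: 4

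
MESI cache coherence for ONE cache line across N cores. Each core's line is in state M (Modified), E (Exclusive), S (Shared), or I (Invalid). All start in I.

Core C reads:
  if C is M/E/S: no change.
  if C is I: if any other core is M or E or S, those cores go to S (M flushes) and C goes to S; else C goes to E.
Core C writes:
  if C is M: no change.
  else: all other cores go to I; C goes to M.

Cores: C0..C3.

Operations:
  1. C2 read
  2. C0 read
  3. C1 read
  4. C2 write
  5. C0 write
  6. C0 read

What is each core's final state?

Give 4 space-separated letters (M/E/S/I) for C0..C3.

Op 1: C2 read [C2 read from I: no other sharers -> C2=E (exclusive)] -> [I,I,E,I]
Op 2: C0 read [C0 read from I: others=['C2=E'] -> C0=S, others downsized to S] -> [S,I,S,I]
Op 3: C1 read [C1 read from I: others=['C0=S', 'C2=S'] -> C1=S, others downsized to S] -> [S,S,S,I]
Op 4: C2 write [C2 write: invalidate ['C0=S', 'C1=S'] -> C2=M] -> [I,I,M,I]
Op 5: C0 write [C0 write: invalidate ['C2=M'] -> C0=M] -> [M,I,I,I]
Op 6: C0 read [C0 read: already in M, no change] -> [M,I,I,I]

Answer: M I I I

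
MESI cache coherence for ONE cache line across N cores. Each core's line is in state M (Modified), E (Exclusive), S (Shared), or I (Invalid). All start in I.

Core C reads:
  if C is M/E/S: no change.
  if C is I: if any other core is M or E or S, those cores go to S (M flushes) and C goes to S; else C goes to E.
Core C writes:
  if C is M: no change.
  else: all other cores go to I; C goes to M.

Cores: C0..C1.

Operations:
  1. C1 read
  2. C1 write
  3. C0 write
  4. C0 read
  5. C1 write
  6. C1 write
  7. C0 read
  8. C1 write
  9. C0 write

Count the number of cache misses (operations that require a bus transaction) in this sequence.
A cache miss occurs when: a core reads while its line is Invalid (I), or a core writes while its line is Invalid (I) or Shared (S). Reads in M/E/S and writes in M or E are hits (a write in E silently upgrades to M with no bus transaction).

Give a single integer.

Op 1: C1 read [C1 read from I: no other sharers -> C1=E (exclusive)] -> [I,E] [MISS #1: read from I]
Op 2: C1 write [C1 write: invalidate none -> C1=M] -> [I,M] [hit: write from E is a silent E->M upgrade, no bus transaction]
Op 3: C0 write [C0 write: invalidate ['C1=M'] -> C0=M] -> [M,I] [MISS #2: write from I]
Op 4: C0 read [C0 read: already in M, no change] -> [M,I] [hit: read from M]
Op 5: C1 write [C1 write: invalidate ['C0=M'] -> C1=M] -> [I,M] [MISS #3: write from I]
Op 6: C1 write [C1 write: already M (modified), no change] -> [I,M] [hit: write from M]
Op 7: C0 read [C0 read from I: others=['C1=M'] -> C0=S, others downsized to S] -> [S,S] [MISS #4: read from I]
Op 8: C1 write [C1 write: invalidate ['C0=S'] -> C1=M] -> [I,M] [MISS #5: write from S]
Op 9: C0 write [C0 write: invalidate ['C1=M'] -> C0=M] -> [M,I] [MISS #6: write from I]

Answer: 6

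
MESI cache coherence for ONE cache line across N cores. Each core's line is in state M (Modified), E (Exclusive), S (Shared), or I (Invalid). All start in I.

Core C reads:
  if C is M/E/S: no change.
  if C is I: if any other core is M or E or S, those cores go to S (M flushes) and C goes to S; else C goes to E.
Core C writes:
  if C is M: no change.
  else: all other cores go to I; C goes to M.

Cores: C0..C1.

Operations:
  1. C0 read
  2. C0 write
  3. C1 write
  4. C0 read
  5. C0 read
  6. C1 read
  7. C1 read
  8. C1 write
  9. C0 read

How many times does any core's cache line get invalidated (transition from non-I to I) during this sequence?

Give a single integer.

Answer: 2

Derivation:
Op 1: C0 read [C0 read from I: no other sharers -> C0=E (exclusive)] -> [E,I] (invalidations this op: 0; running total: 0)
Op 2: C0 write [C0 write: invalidate none -> C0=M] -> [M,I] (invalidations this op: 0; running total: 0)
Op 3: C1 write [C1 write: invalidate ['C0=M'] -> C1=M] -> [I,M] (invalidations this op: 1; running total: 1)
Op 4: C0 read [C0 read from I: others=['C1=M'] -> C0=S, others downsized to S] -> [S,S] (invalidations this op: 0; running total: 1)
Op 5: C0 read [C0 read: already in S, no change] -> [S,S] (invalidations this op: 0; running total: 1)
Op 6: C1 read [C1 read: already in S, no change] -> [S,S] (invalidations this op: 0; running total: 1)
Op 7: C1 read [C1 read: already in S, no change] -> [S,S] (invalidations this op: 0; running total: 1)
Op 8: C1 write [C1 write: invalidate ['C0=S'] -> C1=M] -> [I,M] (invalidations this op: 1; running total: 2)
Op 9: C0 read [C0 read from I: others=['C1=M'] -> C0=S, others downsized to S] -> [S,S] (invalidations this op: 0; running total: 2)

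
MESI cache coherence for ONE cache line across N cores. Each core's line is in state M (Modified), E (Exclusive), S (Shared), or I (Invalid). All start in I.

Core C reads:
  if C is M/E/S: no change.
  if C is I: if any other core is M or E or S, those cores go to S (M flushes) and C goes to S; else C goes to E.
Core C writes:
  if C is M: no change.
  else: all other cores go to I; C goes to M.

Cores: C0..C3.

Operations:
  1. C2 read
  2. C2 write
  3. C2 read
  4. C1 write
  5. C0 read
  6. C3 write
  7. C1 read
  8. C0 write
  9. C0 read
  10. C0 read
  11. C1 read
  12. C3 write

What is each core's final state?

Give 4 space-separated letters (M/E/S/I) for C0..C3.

Op 1: C2 read [C2 read from I: no other sharers -> C2=E (exclusive)] -> [I,I,E,I]
Op 2: C2 write [C2 write: invalidate none -> C2=M] -> [I,I,M,I]
Op 3: C2 read [C2 read: already in M, no change] -> [I,I,M,I]
Op 4: C1 write [C1 write: invalidate ['C2=M'] -> C1=M] -> [I,M,I,I]
Op 5: C0 read [C0 read from I: others=['C1=M'] -> C0=S, others downsized to S] -> [S,S,I,I]
Op 6: C3 write [C3 write: invalidate ['C0=S', 'C1=S'] -> C3=M] -> [I,I,I,M]
Op 7: C1 read [C1 read from I: others=['C3=M'] -> C1=S, others downsized to S] -> [I,S,I,S]
Op 8: C0 write [C0 write: invalidate ['C1=S', 'C3=S'] -> C0=M] -> [M,I,I,I]
Op 9: C0 read [C0 read: already in M, no change] -> [M,I,I,I]
Op 10: C0 read [C0 read: already in M, no change] -> [M,I,I,I]
Op 11: C1 read [C1 read from I: others=['C0=M'] -> C1=S, others downsized to S] -> [S,S,I,I]
Op 12: C3 write [C3 write: invalidate ['C0=S', 'C1=S'] -> C3=M] -> [I,I,I,M]

Answer: I I I M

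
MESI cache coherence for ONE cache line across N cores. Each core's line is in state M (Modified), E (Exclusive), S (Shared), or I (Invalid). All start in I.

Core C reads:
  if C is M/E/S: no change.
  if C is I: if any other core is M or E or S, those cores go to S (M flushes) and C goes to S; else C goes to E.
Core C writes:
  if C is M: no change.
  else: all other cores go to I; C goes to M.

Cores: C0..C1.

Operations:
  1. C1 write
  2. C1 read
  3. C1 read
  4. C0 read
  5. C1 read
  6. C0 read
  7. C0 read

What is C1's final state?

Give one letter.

Answer: S

Derivation:
Op 1: C1 write [C1 write: invalidate none -> C1=M] -> [I,M]
Op 2: C1 read [C1 read: already in M, no change] -> [I,M]
Op 3: C1 read [C1 read: already in M, no change] -> [I,M]
Op 4: C0 read [C0 read from I: others=['C1=M'] -> C0=S, others downsized to S] -> [S,S]
Op 5: C1 read [C1 read: already in S, no change] -> [S,S]
Op 6: C0 read [C0 read: already in S, no change] -> [S,S]
Op 7: C0 read [C0 read: already in S, no change] -> [S,S]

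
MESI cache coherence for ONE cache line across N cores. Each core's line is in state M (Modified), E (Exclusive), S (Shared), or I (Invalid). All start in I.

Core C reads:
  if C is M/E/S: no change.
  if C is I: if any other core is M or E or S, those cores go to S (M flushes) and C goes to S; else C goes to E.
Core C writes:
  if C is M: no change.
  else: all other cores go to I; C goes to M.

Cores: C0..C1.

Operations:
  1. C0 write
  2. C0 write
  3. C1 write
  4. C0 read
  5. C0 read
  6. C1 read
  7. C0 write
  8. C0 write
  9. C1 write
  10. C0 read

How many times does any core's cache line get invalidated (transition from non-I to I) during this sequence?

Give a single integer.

Op 1: C0 write [C0 write: invalidate none -> C0=M] -> [M,I] (invalidations this op: 0; running total: 0)
Op 2: C0 write [C0 write: already M (modified), no change] -> [M,I] (invalidations this op: 0; running total: 0)
Op 3: C1 write [C1 write: invalidate ['C0=M'] -> C1=M] -> [I,M] (invalidations this op: 1; running total: 1)
Op 4: C0 read [C0 read from I: others=['C1=M'] -> C0=S, others downsized to S] -> [S,S] (invalidations this op: 0; running total: 1)
Op 5: C0 read [C0 read: already in S, no change] -> [S,S] (invalidations this op: 0; running total: 1)
Op 6: C1 read [C1 read: already in S, no change] -> [S,S] (invalidations this op: 0; running total: 1)
Op 7: C0 write [C0 write: invalidate ['C1=S'] -> C0=M] -> [M,I] (invalidations this op: 1; running total: 2)
Op 8: C0 write [C0 write: already M (modified), no change] -> [M,I] (invalidations this op: 0; running total: 2)
Op 9: C1 write [C1 write: invalidate ['C0=M'] -> C1=M] -> [I,M] (invalidations this op: 1; running total: 3)
Op 10: C0 read [C0 read from I: others=['C1=M'] -> C0=S, others downsized to S] -> [S,S] (invalidations this op: 0; running total: 3)

Answer: 3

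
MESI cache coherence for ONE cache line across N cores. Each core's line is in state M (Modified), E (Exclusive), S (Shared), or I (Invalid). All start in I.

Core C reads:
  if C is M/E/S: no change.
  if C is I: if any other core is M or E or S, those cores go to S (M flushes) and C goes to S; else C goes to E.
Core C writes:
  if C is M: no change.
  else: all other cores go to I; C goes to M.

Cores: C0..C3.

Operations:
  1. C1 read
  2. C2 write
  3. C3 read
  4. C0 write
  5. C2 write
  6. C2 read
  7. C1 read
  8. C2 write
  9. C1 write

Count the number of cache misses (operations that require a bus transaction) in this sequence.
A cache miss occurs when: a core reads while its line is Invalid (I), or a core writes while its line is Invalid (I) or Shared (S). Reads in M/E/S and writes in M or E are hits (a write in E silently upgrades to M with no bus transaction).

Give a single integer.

Op 1: C1 read [C1 read from I: no other sharers -> C1=E (exclusive)] -> [I,E,I,I] [MISS #1: read from I]
Op 2: C2 write [C2 write: invalidate ['C1=E'] -> C2=M] -> [I,I,M,I] [MISS #2: write from I]
Op 3: C3 read [C3 read from I: others=['C2=M'] -> C3=S, others downsized to S] -> [I,I,S,S] [MISS #3: read from I]
Op 4: C0 write [C0 write: invalidate ['C2=S', 'C3=S'] -> C0=M] -> [M,I,I,I] [MISS #4: write from I]
Op 5: C2 write [C2 write: invalidate ['C0=M'] -> C2=M] -> [I,I,M,I] [MISS #5: write from I]
Op 6: C2 read [C2 read: already in M, no change] -> [I,I,M,I] [hit: read from M]
Op 7: C1 read [C1 read from I: others=['C2=M'] -> C1=S, others downsized to S] -> [I,S,S,I] [MISS #6: read from I]
Op 8: C2 write [C2 write: invalidate ['C1=S'] -> C2=M] -> [I,I,M,I] [MISS #7: write from S]
Op 9: C1 write [C1 write: invalidate ['C2=M'] -> C1=M] -> [I,M,I,I] [MISS #8: write from I]

Answer: 8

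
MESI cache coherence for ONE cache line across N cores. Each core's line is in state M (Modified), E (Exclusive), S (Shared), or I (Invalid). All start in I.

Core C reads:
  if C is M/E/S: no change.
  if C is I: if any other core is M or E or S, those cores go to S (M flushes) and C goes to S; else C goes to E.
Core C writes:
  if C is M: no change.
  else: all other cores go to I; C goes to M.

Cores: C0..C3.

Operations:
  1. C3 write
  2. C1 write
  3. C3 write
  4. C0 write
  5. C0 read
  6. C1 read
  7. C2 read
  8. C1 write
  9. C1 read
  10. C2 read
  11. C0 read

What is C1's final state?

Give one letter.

Answer: S

Derivation:
Op 1: C3 write [C3 write: invalidate none -> C3=M] -> [I,I,I,M]
Op 2: C1 write [C1 write: invalidate ['C3=M'] -> C1=M] -> [I,M,I,I]
Op 3: C3 write [C3 write: invalidate ['C1=M'] -> C3=M] -> [I,I,I,M]
Op 4: C0 write [C0 write: invalidate ['C3=M'] -> C0=M] -> [M,I,I,I]
Op 5: C0 read [C0 read: already in M, no change] -> [M,I,I,I]
Op 6: C1 read [C1 read from I: others=['C0=M'] -> C1=S, others downsized to S] -> [S,S,I,I]
Op 7: C2 read [C2 read from I: others=['C0=S', 'C1=S'] -> C2=S, others downsized to S] -> [S,S,S,I]
Op 8: C1 write [C1 write: invalidate ['C0=S', 'C2=S'] -> C1=M] -> [I,M,I,I]
Op 9: C1 read [C1 read: already in M, no change] -> [I,M,I,I]
Op 10: C2 read [C2 read from I: others=['C1=M'] -> C2=S, others downsized to S] -> [I,S,S,I]
Op 11: C0 read [C0 read from I: others=['C1=S', 'C2=S'] -> C0=S, others downsized to S] -> [S,S,S,I]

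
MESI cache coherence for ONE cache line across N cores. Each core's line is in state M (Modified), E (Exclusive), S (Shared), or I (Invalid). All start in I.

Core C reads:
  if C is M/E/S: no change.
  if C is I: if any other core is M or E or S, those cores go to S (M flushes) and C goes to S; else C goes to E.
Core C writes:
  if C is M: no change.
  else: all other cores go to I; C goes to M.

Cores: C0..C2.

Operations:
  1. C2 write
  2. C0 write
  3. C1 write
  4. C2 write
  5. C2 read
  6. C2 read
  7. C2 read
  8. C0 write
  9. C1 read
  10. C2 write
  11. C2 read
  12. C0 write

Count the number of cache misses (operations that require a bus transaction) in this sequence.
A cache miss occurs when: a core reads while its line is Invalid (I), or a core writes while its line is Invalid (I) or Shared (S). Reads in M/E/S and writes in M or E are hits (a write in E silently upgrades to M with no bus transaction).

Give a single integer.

Answer: 8

Derivation:
Op 1: C2 write [C2 write: invalidate none -> C2=M] -> [I,I,M] [MISS #1: write from I]
Op 2: C0 write [C0 write: invalidate ['C2=M'] -> C0=M] -> [M,I,I] [MISS #2: write from I]
Op 3: C1 write [C1 write: invalidate ['C0=M'] -> C1=M] -> [I,M,I] [MISS #3: write from I]
Op 4: C2 write [C2 write: invalidate ['C1=M'] -> C2=M] -> [I,I,M] [MISS #4: write from I]
Op 5: C2 read [C2 read: already in M, no change] -> [I,I,M] [hit: read from M]
Op 6: C2 read [C2 read: already in M, no change] -> [I,I,M] [hit: read from M]
Op 7: C2 read [C2 read: already in M, no change] -> [I,I,M] [hit: read from M]
Op 8: C0 write [C0 write: invalidate ['C2=M'] -> C0=M] -> [M,I,I] [MISS #5: write from I]
Op 9: C1 read [C1 read from I: others=['C0=M'] -> C1=S, others downsized to S] -> [S,S,I] [MISS #6: read from I]
Op 10: C2 write [C2 write: invalidate ['C0=S', 'C1=S'] -> C2=M] -> [I,I,M] [MISS #7: write from I]
Op 11: C2 read [C2 read: already in M, no change] -> [I,I,M] [hit: read from M]
Op 12: C0 write [C0 write: invalidate ['C2=M'] -> C0=M] -> [M,I,I] [MISS #8: write from I]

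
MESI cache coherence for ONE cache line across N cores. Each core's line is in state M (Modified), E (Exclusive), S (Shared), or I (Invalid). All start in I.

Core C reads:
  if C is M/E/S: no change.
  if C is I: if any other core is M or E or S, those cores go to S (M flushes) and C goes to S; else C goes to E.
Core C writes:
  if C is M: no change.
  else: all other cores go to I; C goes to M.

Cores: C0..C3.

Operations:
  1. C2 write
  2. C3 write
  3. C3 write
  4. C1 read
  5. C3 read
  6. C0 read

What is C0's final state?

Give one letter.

Op 1: C2 write [C2 write: invalidate none -> C2=M] -> [I,I,M,I]
Op 2: C3 write [C3 write: invalidate ['C2=M'] -> C3=M] -> [I,I,I,M]
Op 3: C3 write [C3 write: already M (modified), no change] -> [I,I,I,M]
Op 4: C1 read [C1 read from I: others=['C3=M'] -> C1=S, others downsized to S] -> [I,S,I,S]
Op 5: C3 read [C3 read: already in S, no change] -> [I,S,I,S]
Op 6: C0 read [C0 read from I: others=['C1=S', 'C3=S'] -> C0=S, others downsized to S] -> [S,S,I,S]

Answer: S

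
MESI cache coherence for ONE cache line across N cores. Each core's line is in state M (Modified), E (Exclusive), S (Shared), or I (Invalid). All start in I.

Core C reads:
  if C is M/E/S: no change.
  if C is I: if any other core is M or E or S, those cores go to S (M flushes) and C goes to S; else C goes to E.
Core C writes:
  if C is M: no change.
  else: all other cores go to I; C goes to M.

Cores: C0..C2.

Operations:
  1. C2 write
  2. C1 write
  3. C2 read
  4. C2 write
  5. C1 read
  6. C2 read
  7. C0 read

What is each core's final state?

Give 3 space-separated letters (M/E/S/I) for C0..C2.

Answer: S S S

Derivation:
Op 1: C2 write [C2 write: invalidate none -> C2=M] -> [I,I,M]
Op 2: C1 write [C1 write: invalidate ['C2=M'] -> C1=M] -> [I,M,I]
Op 3: C2 read [C2 read from I: others=['C1=M'] -> C2=S, others downsized to S] -> [I,S,S]
Op 4: C2 write [C2 write: invalidate ['C1=S'] -> C2=M] -> [I,I,M]
Op 5: C1 read [C1 read from I: others=['C2=M'] -> C1=S, others downsized to S] -> [I,S,S]
Op 6: C2 read [C2 read: already in S, no change] -> [I,S,S]
Op 7: C0 read [C0 read from I: others=['C1=S', 'C2=S'] -> C0=S, others downsized to S] -> [S,S,S]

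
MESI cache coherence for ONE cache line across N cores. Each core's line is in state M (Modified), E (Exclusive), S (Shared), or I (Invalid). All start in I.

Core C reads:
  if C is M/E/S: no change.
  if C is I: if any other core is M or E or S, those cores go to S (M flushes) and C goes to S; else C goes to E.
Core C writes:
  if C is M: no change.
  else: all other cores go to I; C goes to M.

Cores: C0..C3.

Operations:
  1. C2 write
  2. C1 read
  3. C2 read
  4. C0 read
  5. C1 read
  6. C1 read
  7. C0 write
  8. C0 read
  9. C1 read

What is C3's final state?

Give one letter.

Answer: I

Derivation:
Op 1: C2 write [C2 write: invalidate none -> C2=M] -> [I,I,M,I]
Op 2: C1 read [C1 read from I: others=['C2=M'] -> C1=S, others downsized to S] -> [I,S,S,I]
Op 3: C2 read [C2 read: already in S, no change] -> [I,S,S,I]
Op 4: C0 read [C0 read from I: others=['C1=S', 'C2=S'] -> C0=S, others downsized to S] -> [S,S,S,I]
Op 5: C1 read [C1 read: already in S, no change] -> [S,S,S,I]
Op 6: C1 read [C1 read: already in S, no change] -> [S,S,S,I]
Op 7: C0 write [C0 write: invalidate ['C1=S', 'C2=S'] -> C0=M] -> [M,I,I,I]
Op 8: C0 read [C0 read: already in M, no change] -> [M,I,I,I]
Op 9: C1 read [C1 read from I: others=['C0=M'] -> C1=S, others downsized to S] -> [S,S,I,I]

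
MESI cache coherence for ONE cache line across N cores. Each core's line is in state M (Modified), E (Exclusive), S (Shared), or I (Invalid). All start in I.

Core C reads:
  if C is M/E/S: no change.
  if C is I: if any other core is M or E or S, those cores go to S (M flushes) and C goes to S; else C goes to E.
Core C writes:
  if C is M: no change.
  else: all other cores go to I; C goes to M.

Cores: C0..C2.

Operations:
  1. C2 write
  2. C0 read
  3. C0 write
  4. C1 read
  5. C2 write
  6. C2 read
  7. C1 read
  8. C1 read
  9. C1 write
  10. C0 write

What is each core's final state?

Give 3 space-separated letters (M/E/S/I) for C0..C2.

Op 1: C2 write [C2 write: invalidate none -> C2=M] -> [I,I,M]
Op 2: C0 read [C0 read from I: others=['C2=M'] -> C0=S, others downsized to S] -> [S,I,S]
Op 3: C0 write [C0 write: invalidate ['C2=S'] -> C0=M] -> [M,I,I]
Op 4: C1 read [C1 read from I: others=['C0=M'] -> C1=S, others downsized to S] -> [S,S,I]
Op 5: C2 write [C2 write: invalidate ['C0=S', 'C1=S'] -> C2=M] -> [I,I,M]
Op 6: C2 read [C2 read: already in M, no change] -> [I,I,M]
Op 7: C1 read [C1 read from I: others=['C2=M'] -> C1=S, others downsized to S] -> [I,S,S]
Op 8: C1 read [C1 read: already in S, no change] -> [I,S,S]
Op 9: C1 write [C1 write: invalidate ['C2=S'] -> C1=M] -> [I,M,I]
Op 10: C0 write [C0 write: invalidate ['C1=M'] -> C0=M] -> [M,I,I]

Answer: M I I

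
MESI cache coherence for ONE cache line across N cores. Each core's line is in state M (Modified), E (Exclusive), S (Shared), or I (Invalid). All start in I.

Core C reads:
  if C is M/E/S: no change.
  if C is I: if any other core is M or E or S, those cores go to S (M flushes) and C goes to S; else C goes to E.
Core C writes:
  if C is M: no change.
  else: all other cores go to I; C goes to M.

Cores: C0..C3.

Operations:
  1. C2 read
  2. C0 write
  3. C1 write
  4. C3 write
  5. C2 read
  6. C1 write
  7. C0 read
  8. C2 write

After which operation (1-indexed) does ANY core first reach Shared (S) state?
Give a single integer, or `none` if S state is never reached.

Answer: 5

Derivation:
Op 1: C2 read [C2 read from I: no other sharers -> C2=E (exclusive)] -> [I,I,E,I]
Op 2: C0 write [C0 write: invalidate ['C2=E'] -> C0=M] -> [M,I,I,I]
Op 3: C1 write [C1 write: invalidate ['C0=M'] -> C1=M] -> [I,M,I,I]
Op 4: C3 write [C3 write: invalidate ['C1=M'] -> C3=M] -> [I,I,I,M]
Op 5: C2 read [C2 read from I: others=['C3=M'] -> C2=S, others downsized to S] -> [I,I,S,S]
  -> First S state at op 5; remaining ops need not be traced.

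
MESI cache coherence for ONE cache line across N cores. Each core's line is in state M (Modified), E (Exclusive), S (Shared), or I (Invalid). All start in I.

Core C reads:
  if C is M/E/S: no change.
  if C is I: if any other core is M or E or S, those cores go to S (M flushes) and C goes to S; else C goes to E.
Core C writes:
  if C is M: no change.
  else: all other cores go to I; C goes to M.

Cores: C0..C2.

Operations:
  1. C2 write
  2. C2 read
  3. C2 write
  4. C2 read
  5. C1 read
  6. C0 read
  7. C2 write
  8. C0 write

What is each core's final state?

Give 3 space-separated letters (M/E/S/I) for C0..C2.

Answer: M I I

Derivation:
Op 1: C2 write [C2 write: invalidate none -> C2=M] -> [I,I,M]
Op 2: C2 read [C2 read: already in M, no change] -> [I,I,M]
Op 3: C2 write [C2 write: already M (modified), no change] -> [I,I,M]
Op 4: C2 read [C2 read: already in M, no change] -> [I,I,M]
Op 5: C1 read [C1 read from I: others=['C2=M'] -> C1=S, others downsized to S] -> [I,S,S]
Op 6: C0 read [C0 read from I: others=['C1=S', 'C2=S'] -> C0=S, others downsized to S] -> [S,S,S]
Op 7: C2 write [C2 write: invalidate ['C0=S', 'C1=S'] -> C2=M] -> [I,I,M]
Op 8: C0 write [C0 write: invalidate ['C2=M'] -> C0=M] -> [M,I,I]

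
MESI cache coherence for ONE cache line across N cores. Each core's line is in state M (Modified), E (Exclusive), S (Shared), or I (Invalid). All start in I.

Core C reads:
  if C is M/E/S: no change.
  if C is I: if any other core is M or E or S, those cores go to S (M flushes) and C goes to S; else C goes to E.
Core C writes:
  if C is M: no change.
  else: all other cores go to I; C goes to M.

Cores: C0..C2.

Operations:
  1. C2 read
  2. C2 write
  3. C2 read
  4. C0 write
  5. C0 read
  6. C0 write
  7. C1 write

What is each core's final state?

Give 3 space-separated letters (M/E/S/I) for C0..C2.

Op 1: C2 read [C2 read from I: no other sharers -> C2=E (exclusive)] -> [I,I,E]
Op 2: C2 write [C2 write: invalidate none -> C2=M] -> [I,I,M]
Op 3: C2 read [C2 read: already in M, no change] -> [I,I,M]
Op 4: C0 write [C0 write: invalidate ['C2=M'] -> C0=M] -> [M,I,I]
Op 5: C0 read [C0 read: already in M, no change] -> [M,I,I]
Op 6: C0 write [C0 write: already M (modified), no change] -> [M,I,I]
Op 7: C1 write [C1 write: invalidate ['C0=M'] -> C1=M] -> [I,M,I]

Answer: I M I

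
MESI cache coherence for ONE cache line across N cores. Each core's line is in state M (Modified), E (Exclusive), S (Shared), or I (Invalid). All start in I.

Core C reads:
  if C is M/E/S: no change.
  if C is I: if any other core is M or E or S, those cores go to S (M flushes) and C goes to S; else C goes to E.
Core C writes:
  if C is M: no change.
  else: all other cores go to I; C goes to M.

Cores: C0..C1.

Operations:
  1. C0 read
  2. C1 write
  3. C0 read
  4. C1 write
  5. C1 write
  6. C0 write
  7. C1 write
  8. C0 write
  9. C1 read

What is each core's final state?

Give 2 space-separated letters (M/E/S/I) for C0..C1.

Answer: S S

Derivation:
Op 1: C0 read [C0 read from I: no other sharers -> C0=E (exclusive)] -> [E,I]
Op 2: C1 write [C1 write: invalidate ['C0=E'] -> C1=M] -> [I,M]
Op 3: C0 read [C0 read from I: others=['C1=M'] -> C0=S, others downsized to S] -> [S,S]
Op 4: C1 write [C1 write: invalidate ['C0=S'] -> C1=M] -> [I,M]
Op 5: C1 write [C1 write: already M (modified), no change] -> [I,M]
Op 6: C0 write [C0 write: invalidate ['C1=M'] -> C0=M] -> [M,I]
Op 7: C1 write [C1 write: invalidate ['C0=M'] -> C1=M] -> [I,M]
Op 8: C0 write [C0 write: invalidate ['C1=M'] -> C0=M] -> [M,I]
Op 9: C1 read [C1 read from I: others=['C0=M'] -> C1=S, others downsized to S] -> [S,S]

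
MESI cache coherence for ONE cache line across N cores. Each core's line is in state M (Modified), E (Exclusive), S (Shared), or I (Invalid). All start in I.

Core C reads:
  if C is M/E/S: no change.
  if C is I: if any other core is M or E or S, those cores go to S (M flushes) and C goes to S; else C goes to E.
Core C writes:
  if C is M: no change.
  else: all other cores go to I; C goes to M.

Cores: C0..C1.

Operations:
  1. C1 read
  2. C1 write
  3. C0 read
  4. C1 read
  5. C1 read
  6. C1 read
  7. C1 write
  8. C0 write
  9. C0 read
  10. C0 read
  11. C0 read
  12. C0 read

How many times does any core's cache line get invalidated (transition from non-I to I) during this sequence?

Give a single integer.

Op 1: C1 read [C1 read from I: no other sharers -> C1=E (exclusive)] -> [I,E] (invalidations this op: 0; running total: 0)
Op 2: C1 write [C1 write: invalidate none -> C1=M] -> [I,M] (invalidations this op: 0; running total: 0)
Op 3: C0 read [C0 read from I: others=['C1=M'] -> C0=S, others downsized to S] -> [S,S] (invalidations this op: 0; running total: 0)
Op 4: C1 read [C1 read: already in S, no change] -> [S,S] (invalidations this op: 0; running total: 0)
Op 5: C1 read [C1 read: already in S, no change] -> [S,S] (invalidations this op: 0; running total: 0)
Op 6: C1 read [C1 read: already in S, no change] -> [S,S] (invalidations this op: 0; running total: 0)
Op 7: C1 write [C1 write: invalidate ['C0=S'] -> C1=M] -> [I,M] (invalidations this op: 1; running total: 1)
Op 8: C0 write [C0 write: invalidate ['C1=M'] -> C0=M] -> [M,I] (invalidations this op: 1; running total: 2)
Op 9: C0 read [C0 read: already in M, no change] -> [M,I] (invalidations this op: 0; running total: 2)
Op 10: C0 read [C0 read: already in M, no change] -> [M,I] (invalidations this op: 0; running total: 2)
Op 11: C0 read [C0 read: already in M, no change] -> [M,I] (invalidations this op: 0; running total: 2)
Op 12: C0 read [C0 read: already in M, no change] -> [M,I] (invalidations this op: 0; running total: 2)

Answer: 2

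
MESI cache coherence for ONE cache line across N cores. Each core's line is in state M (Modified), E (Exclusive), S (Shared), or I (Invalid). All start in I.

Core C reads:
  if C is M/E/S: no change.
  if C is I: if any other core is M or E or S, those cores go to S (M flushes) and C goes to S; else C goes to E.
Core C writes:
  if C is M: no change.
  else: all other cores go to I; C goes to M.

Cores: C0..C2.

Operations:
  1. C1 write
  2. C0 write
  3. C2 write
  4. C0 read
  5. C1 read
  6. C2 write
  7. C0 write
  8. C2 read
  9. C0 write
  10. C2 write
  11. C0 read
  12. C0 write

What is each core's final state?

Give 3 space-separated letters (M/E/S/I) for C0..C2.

Op 1: C1 write [C1 write: invalidate none -> C1=M] -> [I,M,I]
Op 2: C0 write [C0 write: invalidate ['C1=M'] -> C0=M] -> [M,I,I]
Op 3: C2 write [C2 write: invalidate ['C0=M'] -> C2=M] -> [I,I,M]
Op 4: C0 read [C0 read from I: others=['C2=M'] -> C0=S, others downsized to S] -> [S,I,S]
Op 5: C1 read [C1 read from I: others=['C0=S', 'C2=S'] -> C1=S, others downsized to S] -> [S,S,S]
Op 6: C2 write [C2 write: invalidate ['C0=S', 'C1=S'] -> C2=M] -> [I,I,M]
Op 7: C0 write [C0 write: invalidate ['C2=M'] -> C0=M] -> [M,I,I]
Op 8: C2 read [C2 read from I: others=['C0=M'] -> C2=S, others downsized to S] -> [S,I,S]
Op 9: C0 write [C0 write: invalidate ['C2=S'] -> C0=M] -> [M,I,I]
Op 10: C2 write [C2 write: invalidate ['C0=M'] -> C2=M] -> [I,I,M]
Op 11: C0 read [C0 read from I: others=['C2=M'] -> C0=S, others downsized to S] -> [S,I,S]
Op 12: C0 write [C0 write: invalidate ['C2=S'] -> C0=M] -> [M,I,I]

Answer: M I I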